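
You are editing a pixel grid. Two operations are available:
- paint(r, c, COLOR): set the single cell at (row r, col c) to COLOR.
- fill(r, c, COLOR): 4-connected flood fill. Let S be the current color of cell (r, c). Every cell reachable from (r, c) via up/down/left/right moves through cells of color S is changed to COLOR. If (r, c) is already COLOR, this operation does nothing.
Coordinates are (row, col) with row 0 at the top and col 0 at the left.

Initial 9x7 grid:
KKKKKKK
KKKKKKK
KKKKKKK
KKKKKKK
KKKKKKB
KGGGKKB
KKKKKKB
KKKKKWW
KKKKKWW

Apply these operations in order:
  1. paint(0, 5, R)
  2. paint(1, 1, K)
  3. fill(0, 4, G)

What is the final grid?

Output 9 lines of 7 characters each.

Answer: GGGGGRG
GGGGGGG
GGGGGGG
GGGGGGG
GGGGGGB
GGGGGGB
GGGGGGB
GGGGGWW
GGGGGWW

Derivation:
After op 1 paint(0,5,R):
KKKKKRK
KKKKKKK
KKKKKKK
KKKKKKK
KKKKKKB
KGGGKKB
KKKKKKB
KKKKKWW
KKKKKWW
After op 2 paint(1,1,K):
KKKKKRK
KKKKKKK
KKKKKKK
KKKKKKK
KKKKKKB
KGGGKKB
KKKKKKB
KKKKKWW
KKKKKWW
After op 3 fill(0,4,G) [52 cells changed]:
GGGGGRG
GGGGGGG
GGGGGGG
GGGGGGG
GGGGGGB
GGGGGGB
GGGGGGB
GGGGGWW
GGGGGWW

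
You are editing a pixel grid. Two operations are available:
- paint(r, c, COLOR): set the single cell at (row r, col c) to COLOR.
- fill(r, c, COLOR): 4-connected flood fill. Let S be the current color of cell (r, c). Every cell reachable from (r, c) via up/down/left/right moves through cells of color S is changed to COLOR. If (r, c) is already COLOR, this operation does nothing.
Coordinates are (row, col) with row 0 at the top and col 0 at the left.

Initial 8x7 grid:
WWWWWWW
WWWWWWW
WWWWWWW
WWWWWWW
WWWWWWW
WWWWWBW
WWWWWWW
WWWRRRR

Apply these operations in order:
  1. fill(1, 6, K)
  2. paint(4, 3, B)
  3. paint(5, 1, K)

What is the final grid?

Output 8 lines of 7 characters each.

Answer: KKKKKKK
KKKKKKK
KKKKKKK
KKKKKKK
KKKBKKK
KKKKKBK
KKKKKKK
KKKRRRR

Derivation:
After op 1 fill(1,6,K) [51 cells changed]:
KKKKKKK
KKKKKKK
KKKKKKK
KKKKKKK
KKKKKKK
KKKKKBK
KKKKKKK
KKKRRRR
After op 2 paint(4,3,B):
KKKKKKK
KKKKKKK
KKKKKKK
KKKKKKK
KKKBKKK
KKKKKBK
KKKKKKK
KKKRRRR
After op 3 paint(5,1,K):
KKKKKKK
KKKKKKK
KKKKKKK
KKKKKKK
KKKBKKK
KKKKKBK
KKKKKKK
KKKRRRR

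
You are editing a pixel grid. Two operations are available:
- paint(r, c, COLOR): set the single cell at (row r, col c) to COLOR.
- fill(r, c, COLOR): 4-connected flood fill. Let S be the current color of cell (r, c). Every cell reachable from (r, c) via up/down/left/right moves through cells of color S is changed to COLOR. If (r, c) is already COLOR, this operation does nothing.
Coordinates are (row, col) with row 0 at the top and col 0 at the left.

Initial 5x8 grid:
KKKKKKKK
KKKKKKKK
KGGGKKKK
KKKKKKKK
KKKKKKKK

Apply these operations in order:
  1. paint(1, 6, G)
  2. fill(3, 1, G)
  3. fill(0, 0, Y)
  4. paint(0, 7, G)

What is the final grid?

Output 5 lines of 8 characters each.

Answer: YYYYYYYG
YYYYYYYY
YYYYYYYY
YYYYYYYY
YYYYYYYY

Derivation:
After op 1 paint(1,6,G):
KKKKKKKK
KKKKKKGK
KGGGKKKK
KKKKKKKK
KKKKKKKK
After op 2 fill(3,1,G) [36 cells changed]:
GGGGGGGG
GGGGGGGG
GGGGGGGG
GGGGGGGG
GGGGGGGG
After op 3 fill(0,0,Y) [40 cells changed]:
YYYYYYYY
YYYYYYYY
YYYYYYYY
YYYYYYYY
YYYYYYYY
After op 4 paint(0,7,G):
YYYYYYYG
YYYYYYYY
YYYYYYYY
YYYYYYYY
YYYYYYYY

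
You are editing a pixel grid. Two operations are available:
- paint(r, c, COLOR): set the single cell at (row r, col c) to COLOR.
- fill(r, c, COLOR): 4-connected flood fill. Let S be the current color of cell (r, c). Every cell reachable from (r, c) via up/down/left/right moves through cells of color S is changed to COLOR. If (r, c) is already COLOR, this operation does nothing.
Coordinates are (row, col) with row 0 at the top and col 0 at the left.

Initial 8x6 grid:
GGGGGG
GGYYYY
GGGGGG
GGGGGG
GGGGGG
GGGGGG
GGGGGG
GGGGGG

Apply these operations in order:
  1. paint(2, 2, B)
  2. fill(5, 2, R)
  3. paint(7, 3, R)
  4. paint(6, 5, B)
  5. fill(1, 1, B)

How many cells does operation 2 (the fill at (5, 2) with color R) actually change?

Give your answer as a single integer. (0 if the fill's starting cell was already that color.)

Answer: 43

Derivation:
After op 1 paint(2,2,B):
GGGGGG
GGYYYY
GGBGGG
GGGGGG
GGGGGG
GGGGGG
GGGGGG
GGGGGG
After op 2 fill(5,2,R) [43 cells changed]:
RRRRRR
RRYYYY
RRBRRR
RRRRRR
RRRRRR
RRRRRR
RRRRRR
RRRRRR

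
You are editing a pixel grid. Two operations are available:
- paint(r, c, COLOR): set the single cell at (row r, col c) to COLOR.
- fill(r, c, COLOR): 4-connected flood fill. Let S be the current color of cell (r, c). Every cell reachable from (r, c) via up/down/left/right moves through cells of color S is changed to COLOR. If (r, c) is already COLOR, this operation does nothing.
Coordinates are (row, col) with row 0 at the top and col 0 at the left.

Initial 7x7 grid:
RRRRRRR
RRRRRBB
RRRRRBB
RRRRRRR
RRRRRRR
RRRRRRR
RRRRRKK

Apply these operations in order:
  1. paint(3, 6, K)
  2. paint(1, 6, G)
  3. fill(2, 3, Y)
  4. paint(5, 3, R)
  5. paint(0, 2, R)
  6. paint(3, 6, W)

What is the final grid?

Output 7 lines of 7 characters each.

Answer: YYRYYYY
YYYYYBG
YYYYYBB
YYYYYYW
YYYYYYY
YYYRYYY
YYYYYKK

Derivation:
After op 1 paint(3,6,K):
RRRRRRR
RRRRRBB
RRRRRBB
RRRRRRK
RRRRRRR
RRRRRRR
RRRRRKK
After op 2 paint(1,6,G):
RRRRRRR
RRRRRBG
RRRRRBB
RRRRRRK
RRRRRRR
RRRRRRR
RRRRRKK
After op 3 fill(2,3,Y) [42 cells changed]:
YYYYYYY
YYYYYBG
YYYYYBB
YYYYYYK
YYYYYYY
YYYYYYY
YYYYYKK
After op 4 paint(5,3,R):
YYYYYYY
YYYYYBG
YYYYYBB
YYYYYYK
YYYYYYY
YYYRYYY
YYYYYKK
After op 5 paint(0,2,R):
YYRYYYY
YYYYYBG
YYYYYBB
YYYYYYK
YYYYYYY
YYYRYYY
YYYYYKK
After op 6 paint(3,6,W):
YYRYYYY
YYYYYBG
YYYYYBB
YYYYYYW
YYYYYYY
YYYRYYY
YYYYYKK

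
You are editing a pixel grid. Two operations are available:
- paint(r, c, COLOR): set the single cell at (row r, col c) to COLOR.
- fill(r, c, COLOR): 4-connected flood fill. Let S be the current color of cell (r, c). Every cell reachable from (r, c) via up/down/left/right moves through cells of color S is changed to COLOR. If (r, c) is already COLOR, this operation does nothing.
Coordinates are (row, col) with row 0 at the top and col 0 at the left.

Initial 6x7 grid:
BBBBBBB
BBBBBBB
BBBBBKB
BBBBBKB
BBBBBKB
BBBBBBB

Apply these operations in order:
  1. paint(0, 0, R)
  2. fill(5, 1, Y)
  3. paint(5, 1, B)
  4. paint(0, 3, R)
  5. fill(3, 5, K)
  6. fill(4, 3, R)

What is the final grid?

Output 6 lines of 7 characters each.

After op 1 paint(0,0,R):
RBBBBBB
BBBBBBB
BBBBBKB
BBBBBKB
BBBBBKB
BBBBBBB
After op 2 fill(5,1,Y) [38 cells changed]:
RYYYYYY
YYYYYYY
YYYYYKY
YYYYYKY
YYYYYKY
YYYYYYY
After op 3 paint(5,1,B):
RYYYYYY
YYYYYYY
YYYYYKY
YYYYYKY
YYYYYKY
YBYYYYY
After op 4 paint(0,3,R):
RYYRYYY
YYYYYYY
YYYYYKY
YYYYYKY
YYYYYKY
YBYYYYY
After op 5 fill(3,5,K) [0 cells changed]:
RYYRYYY
YYYYYYY
YYYYYKY
YYYYYKY
YYYYYKY
YBYYYYY
After op 6 fill(4,3,R) [36 cells changed]:
RRRRRRR
RRRRRRR
RRRRRKR
RRRRRKR
RRRRRKR
RBRRRRR

Answer: RRRRRRR
RRRRRRR
RRRRRKR
RRRRRKR
RRRRRKR
RBRRRRR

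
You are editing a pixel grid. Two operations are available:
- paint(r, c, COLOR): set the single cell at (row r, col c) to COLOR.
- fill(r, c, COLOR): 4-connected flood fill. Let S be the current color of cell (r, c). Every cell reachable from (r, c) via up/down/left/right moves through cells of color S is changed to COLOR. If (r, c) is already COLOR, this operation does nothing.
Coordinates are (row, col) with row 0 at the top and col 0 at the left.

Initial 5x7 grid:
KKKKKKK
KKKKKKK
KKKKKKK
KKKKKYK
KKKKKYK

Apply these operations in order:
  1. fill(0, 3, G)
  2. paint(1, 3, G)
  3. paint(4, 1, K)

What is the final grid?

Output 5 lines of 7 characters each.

Answer: GGGGGGG
GGGGGGG
GGGGGGG
GGGGGYG
GKGGGYG

Derivation:
After op 1 fill(0,3,G) [33 cells changed]:
GGGGGGG
GGGGGGG
GGGGGGG
GGGGGYG
GGGGGYG
After op 2 paint(1,3,G):
GGGGGGG
GGGGGGG
GGGGGGG
GGGGGYG
GGGGGYG
After op 3 paint(4,1,K):
GGGGGGG
GGGGGGG
GGGGGGG
GGGGGYG
GKGGGYG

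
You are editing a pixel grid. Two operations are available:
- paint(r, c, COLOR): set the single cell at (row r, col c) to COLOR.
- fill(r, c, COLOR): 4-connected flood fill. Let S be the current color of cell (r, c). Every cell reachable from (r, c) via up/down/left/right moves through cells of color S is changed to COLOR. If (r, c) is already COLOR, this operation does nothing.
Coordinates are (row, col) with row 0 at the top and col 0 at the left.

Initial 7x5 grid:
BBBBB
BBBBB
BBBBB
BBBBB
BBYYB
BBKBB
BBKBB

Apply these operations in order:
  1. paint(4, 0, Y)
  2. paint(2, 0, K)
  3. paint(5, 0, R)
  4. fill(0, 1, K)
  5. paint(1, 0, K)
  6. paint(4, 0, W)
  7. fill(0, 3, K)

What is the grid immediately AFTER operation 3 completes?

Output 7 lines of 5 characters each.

After op 1 paint(4,0,Y):
BBBBB
BBBBB
BBBBB
BBBBB
YBYYB
BBKBB
BBKBB
After op 2 paint(2,0,K):
BBBBB
BBBBB
KBBBB
BBBBB
YBYYB
BBKBB
BBKBB
After op 3 paint(5,0,R):
BBBBB
BBBBB
KBBBB
BBBBB
YBYYB
RBKBB
BBKBB

Answer: BBBBB
BBBBB
KBBBB
BBBBB
YBYYB
RBKBB
BBKBB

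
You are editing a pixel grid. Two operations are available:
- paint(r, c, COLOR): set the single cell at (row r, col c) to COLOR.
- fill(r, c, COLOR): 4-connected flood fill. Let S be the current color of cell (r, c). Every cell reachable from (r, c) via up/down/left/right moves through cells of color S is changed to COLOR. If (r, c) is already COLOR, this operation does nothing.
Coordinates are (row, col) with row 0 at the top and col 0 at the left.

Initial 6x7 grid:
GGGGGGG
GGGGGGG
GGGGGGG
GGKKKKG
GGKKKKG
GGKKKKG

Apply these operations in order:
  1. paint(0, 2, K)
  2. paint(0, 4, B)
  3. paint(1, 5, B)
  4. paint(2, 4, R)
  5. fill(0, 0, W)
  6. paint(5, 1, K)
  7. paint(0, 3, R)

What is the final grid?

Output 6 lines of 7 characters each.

Answer: WWKRBGG
WWWWWBG
WWWWRGG
WWKKKKG
WWKKKKG
WKKKKKG

Derivation:
After op 1 paint(0,2,K):
GGKGGGG
GGGGGGG
GGGGGGG
GGKKKKG
GGKKKKG
GGKKKKG
After op 2 paint(0,4,B):
GGKGBGG
GGGGGGG
GGGGGGG
GGKKKKG
GGKKKKG
GGKKKKG
After op 3 paint(1,5,B):
GGKGBGG
GGGGGBG
GGGGGGG
GGKKKKG
GGKKKKG
GGKKKKG
After op 4 paint(2,4,R):
GGKGBGG
GGGGGBG
GGGGRGG
GGKKKKG
GGKKKKG
GGKKKKG
After op 5 fill(0,0,W) [18 cells changed]:
WWKWBGG
WWWWWBG
WWWWRGG
WWKKKKG
WWKKKKG
WWKKKKG
After op 6 paint(5,1,K):
WWKWBGG
WWWWWBG
WWWWRGG
WWKKKKG
WWKKKKG
WKKKKKG
After op 7 paint(0,3,R):
WWKRBGG
WWWWWBG
WWWWRGG
WWKKKKG
WWKKKKG
WKKKKKG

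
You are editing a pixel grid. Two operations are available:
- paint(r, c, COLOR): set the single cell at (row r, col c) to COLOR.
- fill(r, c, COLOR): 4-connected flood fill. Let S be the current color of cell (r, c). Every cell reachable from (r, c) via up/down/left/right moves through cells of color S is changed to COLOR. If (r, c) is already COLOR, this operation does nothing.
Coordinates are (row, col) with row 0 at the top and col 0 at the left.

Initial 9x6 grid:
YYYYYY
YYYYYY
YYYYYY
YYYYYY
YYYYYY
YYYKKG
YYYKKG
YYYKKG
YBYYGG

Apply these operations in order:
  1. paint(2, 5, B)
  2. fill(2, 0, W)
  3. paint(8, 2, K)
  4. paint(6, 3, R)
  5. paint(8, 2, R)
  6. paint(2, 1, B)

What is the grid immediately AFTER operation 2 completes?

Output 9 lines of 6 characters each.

Answer: WWWWWW
WWWWWW
WWWWWB
WWWWWW
WWWWWW
WWWKKG
WWWKKG
WWWKKG
WBWWGG

Derivation:
After op 1 paint(2,5,B):
YYYYYY
YYYYYY
YYYYYB
YYYYYY
YYYYYY
YYYKKG
YYYKKG
YYYKKG
YBYYGG
After op 2 fill(2,0,W) [41 cells changed]:
WWWWWW
WWWWWW
WWWWWB
WWWWWW
WWWWWW
WWWKKG
WWWKKG
WWWKKG
WBWWGG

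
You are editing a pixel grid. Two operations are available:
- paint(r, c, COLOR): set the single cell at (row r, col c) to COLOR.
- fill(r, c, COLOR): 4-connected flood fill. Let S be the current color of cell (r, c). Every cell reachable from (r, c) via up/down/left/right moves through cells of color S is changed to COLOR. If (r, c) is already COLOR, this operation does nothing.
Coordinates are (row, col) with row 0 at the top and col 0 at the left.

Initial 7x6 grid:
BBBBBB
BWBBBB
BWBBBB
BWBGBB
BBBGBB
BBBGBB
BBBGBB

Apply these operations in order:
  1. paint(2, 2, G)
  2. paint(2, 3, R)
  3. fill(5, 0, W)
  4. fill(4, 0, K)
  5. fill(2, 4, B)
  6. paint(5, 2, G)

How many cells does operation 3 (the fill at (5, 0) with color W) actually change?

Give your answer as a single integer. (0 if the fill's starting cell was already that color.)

Answer: 33

Derivation:
After op 1 paint(2,2,G):
BBBBBB
BWBBBB
BWGBBB
BWBGBB
BBBGBB
BBBGBB
BBBGBB
After op 2 paint(2,3,R):
BBBBBB
BWBBBB
BWGRBB
BWBGBB
BBBGBB
BBBGBB
BBBGBB
After op 3 fill(5,0,W) [33 cells changed]:
WWWWWW
WWWWWW
WWGRWW
WWWGWW
WWWGWW
WWWGWW
WWWGWW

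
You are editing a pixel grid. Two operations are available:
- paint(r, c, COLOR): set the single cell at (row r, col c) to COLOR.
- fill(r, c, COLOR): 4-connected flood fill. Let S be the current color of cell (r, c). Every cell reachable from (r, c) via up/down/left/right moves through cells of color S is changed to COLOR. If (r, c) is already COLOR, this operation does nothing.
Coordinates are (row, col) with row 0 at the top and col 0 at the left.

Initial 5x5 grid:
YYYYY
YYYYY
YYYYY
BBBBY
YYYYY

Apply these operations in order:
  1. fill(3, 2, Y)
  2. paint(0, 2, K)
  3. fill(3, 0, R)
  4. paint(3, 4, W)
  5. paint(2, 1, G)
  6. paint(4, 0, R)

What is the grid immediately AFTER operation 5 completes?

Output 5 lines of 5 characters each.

After op 1 fill(3,2,Y) [4 cells changed]:
YYYYY
YYYYY
YYYYY
YYYYY
YYYYY
After op 2 paint(0,2,K):
YYKYY
YYYYY
YYYYY
YYYYY
YYYYY
After op 3 fill(3,0,R) [24 cells changed]:
RRKRR
RRRRR
RRRRR
RRRRR
RRRRR
After op 4 paint(3,4,W):
RRKRR
RRRRR
RRRRR
RRRRW
RRRRR
After op 5 paint(2,1,G):
RRKRR
RRRRR
RGRRR
RRRRW
RRRRR

Answer: RRKRR
RRRRR
RGRRR
RRRRW
RRRRR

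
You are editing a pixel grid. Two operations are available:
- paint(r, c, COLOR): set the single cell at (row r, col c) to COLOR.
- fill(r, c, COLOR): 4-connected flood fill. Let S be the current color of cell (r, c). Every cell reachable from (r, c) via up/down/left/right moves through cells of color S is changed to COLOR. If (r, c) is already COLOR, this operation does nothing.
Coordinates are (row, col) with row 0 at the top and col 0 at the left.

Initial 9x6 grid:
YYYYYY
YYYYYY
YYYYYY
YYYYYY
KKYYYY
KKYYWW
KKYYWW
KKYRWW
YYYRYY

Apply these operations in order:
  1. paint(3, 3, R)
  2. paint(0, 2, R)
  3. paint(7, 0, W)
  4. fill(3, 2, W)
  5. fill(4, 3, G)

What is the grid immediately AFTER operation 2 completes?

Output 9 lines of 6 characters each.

Answer: YYRYYY
YYYYYY
YYYYYY
YYYRYY
KKYYYY
KKYYWW
KKYYWW
KKYRWW
YYYRYY

Derivation:
After op 1 paint(3,3,R):
YYYYYY
YYYYYY
YYYYYY
YYYRYY
KKYYYY
KKYYWW
KKYYWW
KKYRWW
YYYRYY
After op 2 paint(0,2,R):
YYRYYY
YYYYYY
YYYYYY
YYYRYY
KKYYYY
KKYYWW
KKYYWW
KKYRWW
YYYRYY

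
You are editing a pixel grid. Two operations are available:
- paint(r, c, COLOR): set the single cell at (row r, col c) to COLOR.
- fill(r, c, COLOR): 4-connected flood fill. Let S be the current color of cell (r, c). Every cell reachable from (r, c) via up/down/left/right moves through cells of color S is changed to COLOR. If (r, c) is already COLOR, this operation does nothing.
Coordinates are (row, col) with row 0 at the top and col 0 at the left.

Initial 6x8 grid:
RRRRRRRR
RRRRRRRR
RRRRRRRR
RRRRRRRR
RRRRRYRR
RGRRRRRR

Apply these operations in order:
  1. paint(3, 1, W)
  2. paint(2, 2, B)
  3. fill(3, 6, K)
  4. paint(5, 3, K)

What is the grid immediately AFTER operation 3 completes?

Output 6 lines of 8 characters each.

After op 1 paint(3,1,W):
RRRRRRRR
RRRRRRRR
RRRRRRRR
RWRRRRRR
RRRRRYRR
RGRRRRRR
After op 2 paint(2,2,B):
RRRRRRRR
RRRRRRRR
RRBRRRRR
RWRRRRRR
RRRRRYRR
RGRRRRRR
After op 3 fill(3,6,K) [44 cells changed]:
KKKKKKKK
KKKKKKKK
KKBKKKKK
KWKKKKKK
KKKKKYKK
KGKKKKKK

Answer: KKKKKKKK
KKKKKKKK
KKBKKKKK
KWKKKKKK
KKKKKYKK
KGKKKKKK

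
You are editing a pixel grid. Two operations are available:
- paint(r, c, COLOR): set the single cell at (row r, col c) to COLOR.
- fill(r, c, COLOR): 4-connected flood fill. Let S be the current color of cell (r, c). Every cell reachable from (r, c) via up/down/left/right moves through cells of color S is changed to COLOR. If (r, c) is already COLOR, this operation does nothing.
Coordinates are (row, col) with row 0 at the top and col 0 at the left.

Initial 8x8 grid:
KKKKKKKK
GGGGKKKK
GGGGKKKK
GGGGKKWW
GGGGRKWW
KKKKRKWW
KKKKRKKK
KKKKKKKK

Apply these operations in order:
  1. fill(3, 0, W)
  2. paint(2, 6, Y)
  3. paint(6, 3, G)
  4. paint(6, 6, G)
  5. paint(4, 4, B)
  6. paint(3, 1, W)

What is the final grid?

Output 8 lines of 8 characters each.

After op 1 fill(3,0,W) [16 cells changed]:
KKKKKKKK
WWWWKKKK
WWWWKKKK
WWWWKKWW
WWWWRKWW
KKKKRKWW
KKKKRKKK
KKKKKKKK
After op 2 paint(2,6,Y):
KKKKKKKK
WWWWKKKK
WWWWKKYK
WWWWKKWW
WWWWRKWW
KKKKRKWW
KKKKRKKK
KKKKKKKK
After op 3 paint(6,3,G):
KKKKKKKK
WWWWKKKK
WWWWKKYK
WWWWKKWW
WWWWRKWW
KKKKRKWW
KKKGRKKK
KKKKKKKK
After op 4 paint(6,6,G):
KKKKKKKK
WWWWKKKK
WWWWKKYK
WWWWKKWW
WWWWRKWW
KKKKRKWW
KKKGRKGK
KKKKKKKK
After op 5 paint(4,4,B):
KKKKKKKK
WWWWKKKK
WWWWKKYK
WWWWKKWW
WWWWBKWW
KKKKRKWW
KKKGRKGK
KKKKKKKK
After op 6 paint(3,1,W):
KKKKKKKK
WWWWKKKK
WWWWKKYK
WWWWKKWW
WWWWBKWW
KKKKRKWW
KKKGRKGK
KKKKKKKK

Answer: KKKKKKKK
WWWWKKKK
WWWWKKYK
WWWWKKWW
WWWWBKWW
KKKKRKWW
KKKGRKGK
KKKKKKKK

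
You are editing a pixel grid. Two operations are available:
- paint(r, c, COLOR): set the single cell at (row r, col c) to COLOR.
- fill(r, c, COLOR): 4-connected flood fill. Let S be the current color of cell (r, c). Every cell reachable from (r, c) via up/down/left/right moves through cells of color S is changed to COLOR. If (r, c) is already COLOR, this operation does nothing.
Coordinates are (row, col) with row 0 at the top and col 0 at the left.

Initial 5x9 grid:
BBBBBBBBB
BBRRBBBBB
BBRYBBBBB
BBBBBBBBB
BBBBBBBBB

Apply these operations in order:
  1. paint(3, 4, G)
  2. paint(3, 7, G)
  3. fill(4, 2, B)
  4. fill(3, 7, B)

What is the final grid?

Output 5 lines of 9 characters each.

Answer: BBBBBBBBB
BBRRBBBBB
BBRYBBBBB
BBBBGBBBB
BBBBBBBBB

Derivation:
After op 1 paint(3,4,G):
BBBBBBBBB
BBRRBBBBB
BBRYBBBBB
BBBBGBBBB
BBBBBBBBB
After op 2 paint(3,7,G):
BBBBBBBBB
BBRRBBBBB
BBRYBBBBB
BBBBGBBGB
BBBBBBBBB
After op 3 fill(4,2,B) [0 cells changed]:
BBBBBBBBB
BBRRBBBBB
BBRYBBBBB
BBBBGBBGB
BBBBBBBBB
After op 4 fill(3,7,B) [1 cells changed]:
BBBBBBBBB
BBRRBBBBB
BBRYBBBBB
BBBBGBBBB
BBBBBBBBB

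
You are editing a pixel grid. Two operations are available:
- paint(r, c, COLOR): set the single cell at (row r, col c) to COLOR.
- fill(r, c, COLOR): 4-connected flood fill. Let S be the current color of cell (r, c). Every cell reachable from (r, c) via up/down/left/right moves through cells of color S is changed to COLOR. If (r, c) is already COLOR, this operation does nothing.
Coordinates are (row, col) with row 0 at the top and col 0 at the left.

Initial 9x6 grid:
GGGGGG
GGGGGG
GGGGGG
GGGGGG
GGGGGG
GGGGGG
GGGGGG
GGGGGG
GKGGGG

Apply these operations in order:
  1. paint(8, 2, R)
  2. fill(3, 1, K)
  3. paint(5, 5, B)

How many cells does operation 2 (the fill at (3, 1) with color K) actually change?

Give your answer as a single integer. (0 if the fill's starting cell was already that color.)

After op 1 paint(8,2,R):
GGGGGG
GGGGGG
GGGGGG
GGGGGG
GGGGGG
GGGGGG
GGGGGG
GGGGGG
GKRGGG
After op 2 fill(3,1,K) [52 cells changed]:
KKKKKK
KKKKKK
KKKKKK
KKKKKK
KKKKKK
KKKKKK
KKKKKK
KKKKKK
KKRKKK

Answer: 52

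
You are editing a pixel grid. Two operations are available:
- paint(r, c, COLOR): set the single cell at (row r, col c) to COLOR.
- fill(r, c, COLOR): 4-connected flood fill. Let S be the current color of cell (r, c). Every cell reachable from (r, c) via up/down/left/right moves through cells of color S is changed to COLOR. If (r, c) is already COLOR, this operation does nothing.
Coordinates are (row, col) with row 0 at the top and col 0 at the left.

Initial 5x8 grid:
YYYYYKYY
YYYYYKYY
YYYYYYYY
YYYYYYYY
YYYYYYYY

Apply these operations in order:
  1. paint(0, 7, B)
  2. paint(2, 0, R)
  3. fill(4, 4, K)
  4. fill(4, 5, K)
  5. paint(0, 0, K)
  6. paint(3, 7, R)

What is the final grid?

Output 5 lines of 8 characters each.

After op 1 paint(0,7,B):
YYYYYKYB
YYYYYKYY
YYYYYYYY
YYYYYYYY
YYYYYYYY
After op 2 paint(2,0,R):
YYYYYKYB
YYYYYKYY
RYYYYYYY
YYYYYYYY
YYYYYYYY
After op 3 fill(4,4,K) [36 cells changed]:
KKKKKKKB
KKKKKKKK
RKKKKKKK
KKKKKKKK
KKKKKKKK
After op 4 fill(4,5,K) [0 cells changed]:
KKKKKKKB
KKKKKKKK
RKKKKKKK
KKKKKKKK
KKKKKKKK
After op 5 paint(0,0,K):
KKKKKKKB
KKKKKKKK
RKKKKKKK
KKKKKKKK
KKKKKKKK
After op 6 paint(3,7,R):
KKKKKKKB
KKKKKKKK
RKKKKKKK
KKKKKKKR
KKKKKKKK

Answer: KKKKKKKB
KKKKKKKK
RKKKKKKK
KKKKKKKR
KKKKKKKK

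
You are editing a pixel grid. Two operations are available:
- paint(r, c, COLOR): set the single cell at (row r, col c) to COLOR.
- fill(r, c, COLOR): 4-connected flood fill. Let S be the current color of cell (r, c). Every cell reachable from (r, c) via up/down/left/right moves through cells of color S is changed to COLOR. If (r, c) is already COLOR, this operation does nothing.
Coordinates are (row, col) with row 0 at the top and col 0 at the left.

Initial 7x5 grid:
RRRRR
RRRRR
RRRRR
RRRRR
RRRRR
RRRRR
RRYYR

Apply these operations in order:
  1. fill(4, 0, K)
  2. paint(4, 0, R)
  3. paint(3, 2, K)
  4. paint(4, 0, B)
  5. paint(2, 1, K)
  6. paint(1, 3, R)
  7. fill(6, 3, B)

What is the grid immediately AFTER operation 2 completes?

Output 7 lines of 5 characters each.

Answer: KKKKK
KKKKK
KKKKK
KKKKK
RKKKK
KKKKK
KKYYK

Derivation:
After op 1 fill(4,0,K) [33 cells changed]:
KKKKK
KKKKK
KKKKK
KKKKK
KKKKK
KKKKK
KKYYK
After op 2 paint(4,0,R):
KKKKK
KKKKK
KKKKK
KKKKK
RKKKK
KKKKK
KKYYK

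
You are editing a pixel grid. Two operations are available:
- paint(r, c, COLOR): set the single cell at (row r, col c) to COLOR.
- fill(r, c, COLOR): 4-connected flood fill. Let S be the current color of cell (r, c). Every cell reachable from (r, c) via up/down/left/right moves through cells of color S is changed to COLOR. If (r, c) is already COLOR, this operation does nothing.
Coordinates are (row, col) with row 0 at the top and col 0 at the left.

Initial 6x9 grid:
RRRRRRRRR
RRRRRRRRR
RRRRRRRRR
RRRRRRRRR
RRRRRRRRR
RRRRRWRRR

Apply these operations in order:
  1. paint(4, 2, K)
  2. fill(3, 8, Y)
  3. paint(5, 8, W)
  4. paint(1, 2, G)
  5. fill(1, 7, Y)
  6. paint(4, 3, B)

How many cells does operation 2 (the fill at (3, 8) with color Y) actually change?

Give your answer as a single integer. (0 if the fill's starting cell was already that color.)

Answer: 52

Derivation:
After op 1 paint(4,2,K):
RRRRRRRRR
RRRRRRRRR
RRRRRRRRR
RRRRRRRRR
RRKRRRRRR
RRRRRWRRR
After op 2 fill(3,8,Y) [52 cells changed]:
YYYYYYYYY
YYYYYYYYY
YYYYYYYYY
YYYYYYYYY
YYKYYYYYY
YYYYYWYYY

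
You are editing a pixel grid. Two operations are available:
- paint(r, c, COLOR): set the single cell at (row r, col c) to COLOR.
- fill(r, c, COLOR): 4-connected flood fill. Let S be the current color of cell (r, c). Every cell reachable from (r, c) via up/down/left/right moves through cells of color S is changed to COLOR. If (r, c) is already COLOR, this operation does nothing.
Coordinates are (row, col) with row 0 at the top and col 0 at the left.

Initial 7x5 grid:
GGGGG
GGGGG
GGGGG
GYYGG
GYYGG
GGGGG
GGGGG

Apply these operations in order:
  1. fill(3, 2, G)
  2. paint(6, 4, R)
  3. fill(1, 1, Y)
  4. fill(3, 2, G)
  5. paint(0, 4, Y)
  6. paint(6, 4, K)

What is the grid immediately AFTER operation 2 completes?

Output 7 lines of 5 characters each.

After op 1 fill(3,2,G) [4 cells changed]:
GGGGG
GGGGG
GGGGG
GGGGG
GGGGG
GGGGG
GGGGG
After op 2 paint(6,4,R):
GGGGG
GGGGG
GGGGG
GGGGG
GGGGG
GGGGG
GGGGR

Answer: GGGGG
GGGGG
GGGGG
GGGGG
GGGGG
GGGGG
GGGGR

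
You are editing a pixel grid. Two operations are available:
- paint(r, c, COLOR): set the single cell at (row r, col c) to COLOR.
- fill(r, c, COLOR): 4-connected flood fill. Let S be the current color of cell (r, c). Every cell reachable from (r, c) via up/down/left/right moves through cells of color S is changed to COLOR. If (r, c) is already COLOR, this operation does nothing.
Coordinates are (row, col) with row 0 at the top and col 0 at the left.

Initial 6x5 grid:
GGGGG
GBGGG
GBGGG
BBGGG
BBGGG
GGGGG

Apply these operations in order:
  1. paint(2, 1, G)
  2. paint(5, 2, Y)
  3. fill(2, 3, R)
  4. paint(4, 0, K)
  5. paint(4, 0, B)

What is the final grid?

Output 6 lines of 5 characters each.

After op 1 paint(2,1,G):
GGGGG
GBGGG
GGGGG
BBGGG
BBGGG
GGGGG
After op 2 paint(5,2,Y):
GGGGG
GBGGG
GGGGG
BBGGG
BBGGG
GGYGG
After op 3 fill(2,3,R) [22 cells changed]:
RRRRR
RBRRR
RRRRR
BBRRR
BBRRR
GGYRR
After op 4 paint(4,0,K):
RRRRR
RBRRR
RRRRR
BBRRR
KBRRR
GGYRR
After op 5 paint(4,0,B):
RRRRR
RBRRR
RRRRR
BBRRR
BBRRR
GGYRR

Answer: RRRRR
RBRRR
RRRRR
BBRRR
BBRRR
GGYRR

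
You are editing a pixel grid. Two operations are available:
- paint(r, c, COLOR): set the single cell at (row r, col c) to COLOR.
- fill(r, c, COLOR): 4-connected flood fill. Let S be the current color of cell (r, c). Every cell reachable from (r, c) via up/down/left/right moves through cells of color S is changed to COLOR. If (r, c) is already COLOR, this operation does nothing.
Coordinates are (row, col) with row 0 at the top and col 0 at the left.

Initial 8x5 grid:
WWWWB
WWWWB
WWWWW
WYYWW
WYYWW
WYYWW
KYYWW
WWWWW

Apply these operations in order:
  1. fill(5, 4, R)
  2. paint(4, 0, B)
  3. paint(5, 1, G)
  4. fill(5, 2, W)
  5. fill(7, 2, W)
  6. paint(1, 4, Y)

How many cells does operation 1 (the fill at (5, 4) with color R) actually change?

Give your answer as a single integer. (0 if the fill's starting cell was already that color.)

After op 1 fill(5,4,R) [29 cells changed]:
RRRRB
RRRRB
RRRRR
RYYRR
RYYRR
RYYRR
KYYRR
RRRRR

Answer: 29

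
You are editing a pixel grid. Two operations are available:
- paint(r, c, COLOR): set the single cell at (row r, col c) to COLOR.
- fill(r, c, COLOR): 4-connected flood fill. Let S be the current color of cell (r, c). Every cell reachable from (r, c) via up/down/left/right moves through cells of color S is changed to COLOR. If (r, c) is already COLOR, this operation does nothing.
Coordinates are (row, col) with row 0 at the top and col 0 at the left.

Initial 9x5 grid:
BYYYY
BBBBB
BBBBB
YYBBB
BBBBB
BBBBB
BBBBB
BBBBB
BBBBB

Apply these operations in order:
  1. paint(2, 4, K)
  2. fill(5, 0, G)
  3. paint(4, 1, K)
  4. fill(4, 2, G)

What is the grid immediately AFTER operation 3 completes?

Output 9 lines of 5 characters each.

After op 1 paint(2,4,K):
BYYYY
BBBBB
BBBBK
YYBBB
BBBBB
BBBBB
BBBBB
BBBBB
BBBBB
After op 2 fill(5,0,G) [38 cells changed]:
GYYYY
GGGGG
GGGGK
YYGGG
GGGGG
GGGGG
GGGGG
GGGGG
GGGGG
After op 3 paint(4,1,K):
GYYYY
GGGGG
GGGGK
YYGGG
GKGGG
GGGGG
GGGGG
GGGGG
GGGGG

Answer: GYYYY
GGGGG
GGGGK
YYGGG
GKGGG
GGGGG
GGGGG
GGGGG
GGGGG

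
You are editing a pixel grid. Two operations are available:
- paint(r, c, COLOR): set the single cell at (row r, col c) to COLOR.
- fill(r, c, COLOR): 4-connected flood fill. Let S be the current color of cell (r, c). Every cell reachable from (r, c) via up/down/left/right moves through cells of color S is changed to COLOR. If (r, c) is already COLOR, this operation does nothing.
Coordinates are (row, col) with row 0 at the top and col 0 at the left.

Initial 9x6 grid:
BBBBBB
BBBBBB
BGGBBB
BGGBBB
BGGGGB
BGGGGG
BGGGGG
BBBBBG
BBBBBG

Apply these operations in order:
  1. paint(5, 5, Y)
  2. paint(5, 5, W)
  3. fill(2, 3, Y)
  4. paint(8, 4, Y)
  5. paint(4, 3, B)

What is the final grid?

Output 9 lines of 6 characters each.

After op 1 paint(5,5,Y):
BBBBBB
BBBBBB
BGGBBB
BGGBBB
BGGGGB
BGGGGY
BGGGGG
BBBBBG
BBBBBG
After op 2 paint(5,5,W):
BBBBBB
BBBBBB
BGGBBB
BGGBBB
BGGGGB
BGGGGW
BGGGGG
BBBBBG
BBBBBG
After op 3 fill(2,3,Y) [34 cells changed]:
YYYYYY
YYYYYY
YGGYYY
YGGYYY
YGGGGY
YGGGGW
YGGGGG
YYYYYG
YYYYYG
After op 4 paint(8,4,Y):
YYYYYY
YYYYYY
YGGYYY
YGGYYY
YGGGGY
YGGGGW
YGGGGG
YYYYYG
YYYYYG
After op 5 paint(4,3,B):
YYYYYY
YYYYYY
YGGYYY
YGGYYY
YGGBGY
YGGGGW
YGGGGG
YYYYYG
YYYYYG

Answer: YYYYYY
YYYYYY
YGGYYY
YGGYYY
YGGBGY
YGGGGW
YGGGGG
YYYYYG
YYYYYG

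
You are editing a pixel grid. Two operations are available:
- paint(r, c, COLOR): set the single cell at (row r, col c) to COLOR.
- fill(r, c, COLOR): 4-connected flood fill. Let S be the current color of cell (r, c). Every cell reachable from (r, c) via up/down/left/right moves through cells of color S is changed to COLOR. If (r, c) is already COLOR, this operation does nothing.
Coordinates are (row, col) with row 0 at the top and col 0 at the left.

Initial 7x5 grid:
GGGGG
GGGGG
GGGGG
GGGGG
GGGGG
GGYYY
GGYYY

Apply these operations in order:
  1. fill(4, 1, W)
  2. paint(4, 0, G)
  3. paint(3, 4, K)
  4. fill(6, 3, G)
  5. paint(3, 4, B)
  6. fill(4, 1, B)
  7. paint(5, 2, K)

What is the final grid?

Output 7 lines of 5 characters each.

After op 1 fill(4,1,W) [29 cells changed]:
WWWWW
WWWWW
WWWWW
WWWWW
WWWWW
WWYYY
WWYYY
After op 2 paint(4,0,G):
WWWWW
WWWWW
WWWWW
WWWWW
GWWWW
WWYYY
WWYYY
After op 3 paint(3,4,K):
WWWWW
WWWWW
WWWWW
WWWWK
GWWWW
WWYYY
WWYYY
After op 4 fill(6,3,G) [6 cells changed]:
WWWWW
WWWWW
WWWWW
WWWWK
GWWWW
WWGGG
WWGGG
After op 5 paint(3,4,B):
WWWWW
WWWWW
WWWWW
WWWWB
GWWWW
WWGGG
WWGGG
After op 6 fill(4,1,B) [27 cells changed]:
BBBBB
BBBBB
BBBBB
BBBBB
GBBBB
BBGGG
BBGGG
After op 7 paint(5,2,K):
BBBBB
BBBBB
BBBBB
BBBBB
GBBBB
BBKGG
BBGGG

Answer: BBBBB
BBBBB
BBBBB
BBBBB
GBBBB
BBKGG
BBGGG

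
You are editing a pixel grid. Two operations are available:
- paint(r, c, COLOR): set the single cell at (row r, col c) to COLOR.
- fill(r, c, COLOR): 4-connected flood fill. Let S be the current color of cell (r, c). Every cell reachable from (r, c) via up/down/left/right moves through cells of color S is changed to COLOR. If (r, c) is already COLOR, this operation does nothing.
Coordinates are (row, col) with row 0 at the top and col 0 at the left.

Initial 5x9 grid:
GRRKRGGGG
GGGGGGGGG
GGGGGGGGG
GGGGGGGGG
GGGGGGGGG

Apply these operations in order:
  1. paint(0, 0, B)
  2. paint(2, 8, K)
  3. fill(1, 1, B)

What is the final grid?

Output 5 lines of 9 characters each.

After op 1 paint(0,0,B):
BRRKRGGGG
GGGGGGGGG
GGGGGGGGG
GGGGGGGGG
GGGGGGGGG
After op 2 paint(2,8,K):
BRRKRGGGG
GGGGGGGGG
GGGGGGGGK
GGGGGGGGG
GGGGGGGGG
After op 3 fill(1,1,B) [39 cells changed]:
BRRKRBBBB
BBBBBBBBB
BBBBBBBBK
BBBBBBBBB
BBBBBBBBB

Answer: BRRKRBBBB
BBBBBBBBB
BBBBBBBBK
BBBBBBBBB
BBBBBBBBB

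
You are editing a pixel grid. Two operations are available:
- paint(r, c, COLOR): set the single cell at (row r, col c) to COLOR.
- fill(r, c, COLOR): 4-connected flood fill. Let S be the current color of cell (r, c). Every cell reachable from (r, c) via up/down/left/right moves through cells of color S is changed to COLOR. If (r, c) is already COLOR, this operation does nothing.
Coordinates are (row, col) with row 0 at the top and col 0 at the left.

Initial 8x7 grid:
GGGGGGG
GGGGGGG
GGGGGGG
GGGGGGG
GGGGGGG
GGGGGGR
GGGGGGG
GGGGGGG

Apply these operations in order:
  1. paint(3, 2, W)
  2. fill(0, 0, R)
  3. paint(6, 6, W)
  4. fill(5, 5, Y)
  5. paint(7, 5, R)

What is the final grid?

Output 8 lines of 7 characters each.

After op 1 paint(3,2,W):
GGGGGGG
GGGGGGG
GGGGGGG
GGWGGGG
GGGGGGG
GGGGGGR
GGGGGGG
GGGGGGG
After op 2 fill(0,0,R) [54 cells changed]:
RRRRRRR
RRRRRRR
RRRRRRR
RRWRRRR
RRRRRRR
RRRRRRR
RRRRRRR
RRRRRRR
After op 3 paint(6,6,W):
RRRRRRR
RRRRRRR
RRRRRRR
RRWRRRR
RRRRRRR
RRRRRRR
RRRRRRW
RRRRRRR
After op 4 fill(5,5,Y) [54 cells changed]:
YYYYYYY
YYYYYYY
YYYYYYY
YYWYYYY
YYYYYYY
YYYYYYY
YYYYYYW
YYYYYYY
After op 5 paint(7,5,R):
YYYYYYY
YYYYYYY
YYYYYYY
YYWYYYY
YYYYYYY
YYYYYYY
YYYYYYW
YYYYYRY

Answer: YYYYYYY
YYYYYYY
YYYYYYY
YYWYYYY
YYYYYYY
YYYYYYY
YYYYYYW
YYYYYRY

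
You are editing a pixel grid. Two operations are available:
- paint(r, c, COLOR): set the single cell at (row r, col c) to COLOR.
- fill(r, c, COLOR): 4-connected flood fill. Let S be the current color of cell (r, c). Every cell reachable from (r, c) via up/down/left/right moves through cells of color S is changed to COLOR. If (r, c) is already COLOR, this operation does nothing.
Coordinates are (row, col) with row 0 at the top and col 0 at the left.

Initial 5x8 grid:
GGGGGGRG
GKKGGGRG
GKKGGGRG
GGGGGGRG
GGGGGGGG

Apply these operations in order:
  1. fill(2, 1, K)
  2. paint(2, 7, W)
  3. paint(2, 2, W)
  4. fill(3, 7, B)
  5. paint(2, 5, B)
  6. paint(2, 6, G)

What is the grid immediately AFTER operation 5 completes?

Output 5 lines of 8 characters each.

Answer: BBBBBBRG
BKKBBBRG
BKWBBBRW
BBBBBBRB
BBBBBBBB

Derivation:
After op 1 fill(2,1,K) [0 cells changed]:
GGGGGGRG
GKKGGGRG
GKKGGGRG
GGGGGGRG
GGGGGGGG
After op 2 paint(2,7,W):
GGGGGGRG
GKKGGGRG
GKKGGGRW
GGGGGGRG
GGGGGGGG
After op 3 paint(2,2,W):
GGGGGGRG
GKKGGGRG
GKWGGGRW
GGGGGGRG
GGGGGGGG
After op 4 fill(3,7,B) [29 cells changed]:
BBBBBBRG
BKKBBBRG
BKWBBBRW
BBBBBBRB
BBBBBBBB
After op 5 paint(2,5,B):
BBBBBBRG
BKKBBBRG
BKWBBBRW
BBBBBBRB
BBBBBBBB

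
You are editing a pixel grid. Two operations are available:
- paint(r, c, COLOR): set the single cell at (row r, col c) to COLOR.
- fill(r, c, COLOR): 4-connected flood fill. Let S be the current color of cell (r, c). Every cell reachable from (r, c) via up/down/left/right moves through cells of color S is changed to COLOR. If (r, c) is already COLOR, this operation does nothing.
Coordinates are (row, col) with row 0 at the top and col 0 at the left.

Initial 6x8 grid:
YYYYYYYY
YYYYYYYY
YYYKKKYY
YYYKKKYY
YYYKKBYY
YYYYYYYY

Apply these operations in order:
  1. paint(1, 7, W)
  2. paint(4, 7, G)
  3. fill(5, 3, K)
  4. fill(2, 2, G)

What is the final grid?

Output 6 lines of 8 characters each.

Answer: GGGGGGGG
GGGGGGGW
GGGGGGGG
GGGGGGGG
GGGGGBGG
GGGGGGGG

Derivation:
After op 1 paint(1,7,W):
YYYYYYYY
YYYYYYYW
YYYKKKYY
YYYKKKYY
YYYKKBYY
YYYYYYYY
After op 2 paint(4,7,G):
YYYYYYYY
YYYYYYYW
YYYKKKYY
YYYKKKYY
YYYKKBYG
YYYYYYYY
After op 3 fill(5,3,K) [37 cells changed]:
KKKKKKKK
KKKKKKKW
KKKKKKKK
KKKKKKKK
KKKKKBKG
KKKKKKKK
After op 4 fill(2,2,G) [45 cells changed]:
GGGGGGGG
GGGGGGGW
GGGGGGGG
GGGGGGGG
GGGGGBGG
GGGGGGGG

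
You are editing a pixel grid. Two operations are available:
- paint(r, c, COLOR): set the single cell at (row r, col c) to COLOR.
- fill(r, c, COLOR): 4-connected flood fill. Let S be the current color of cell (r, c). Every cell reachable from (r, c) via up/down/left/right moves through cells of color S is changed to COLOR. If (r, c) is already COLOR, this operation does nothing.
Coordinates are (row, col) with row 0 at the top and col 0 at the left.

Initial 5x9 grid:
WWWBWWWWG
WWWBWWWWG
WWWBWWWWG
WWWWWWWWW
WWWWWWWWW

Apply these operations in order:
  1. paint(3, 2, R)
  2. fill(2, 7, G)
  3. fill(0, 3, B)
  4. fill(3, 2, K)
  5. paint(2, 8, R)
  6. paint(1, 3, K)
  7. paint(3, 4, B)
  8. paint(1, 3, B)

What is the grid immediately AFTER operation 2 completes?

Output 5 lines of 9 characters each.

After op 1 paint(3,2,R):
WWWBWWWWG
WWWBWWWWG
WWWBWWWWG
WWRWWWWWW
WWWWWWWWW
After op 2 fill(2,7,G) [38 cells changed]:
GGGBGGGGG
GGGBGGGGG
GGGBGGGGG
GGRGGGGGG
GGGGGGGGG

Answer: GGGBGGGGG
GGGBGGGGG
GGGBGGGGG
GGRGGGGGG
GGGGGGGGG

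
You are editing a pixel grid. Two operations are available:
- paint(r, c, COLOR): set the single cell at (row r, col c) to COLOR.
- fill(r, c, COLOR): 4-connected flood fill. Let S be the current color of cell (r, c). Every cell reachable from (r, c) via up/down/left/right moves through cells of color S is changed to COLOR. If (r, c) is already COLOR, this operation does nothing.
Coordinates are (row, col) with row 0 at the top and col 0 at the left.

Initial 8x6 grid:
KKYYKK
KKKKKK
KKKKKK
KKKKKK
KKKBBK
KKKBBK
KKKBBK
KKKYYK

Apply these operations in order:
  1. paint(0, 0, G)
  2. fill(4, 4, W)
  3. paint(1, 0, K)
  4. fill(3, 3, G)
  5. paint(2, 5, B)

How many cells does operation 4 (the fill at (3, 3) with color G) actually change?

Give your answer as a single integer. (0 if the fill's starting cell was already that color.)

Answer: 37

Derivation:
After op 1 paint(0,0,G):
GKYYKK
KKKKKK
KKKKKK
KKKKKK
KKKBBK
KKKBBK
KKKBBK
KKKYYK
After op 2 fill(4,4,W) [6 cells changed]:
GKYYKK
KKKKKK
KKKKKK
KKKKKK
KKKWWK
KKKWWK
KKKWWK
KKKYYK
After op 3 paint(1,0,K):
GKYYKK
KKKKKK
KKKKKK
KKKKKK
KKKWWK
KKKWWK
KKKWWK
KKKYYK
After op 4 fill(3,3,G) [37 cells changed]:
GGYYGG
GGGGGG
GGGGGG
GGGGGG
GGGWWG
GGGWWG
GGGWWG
GGGYYG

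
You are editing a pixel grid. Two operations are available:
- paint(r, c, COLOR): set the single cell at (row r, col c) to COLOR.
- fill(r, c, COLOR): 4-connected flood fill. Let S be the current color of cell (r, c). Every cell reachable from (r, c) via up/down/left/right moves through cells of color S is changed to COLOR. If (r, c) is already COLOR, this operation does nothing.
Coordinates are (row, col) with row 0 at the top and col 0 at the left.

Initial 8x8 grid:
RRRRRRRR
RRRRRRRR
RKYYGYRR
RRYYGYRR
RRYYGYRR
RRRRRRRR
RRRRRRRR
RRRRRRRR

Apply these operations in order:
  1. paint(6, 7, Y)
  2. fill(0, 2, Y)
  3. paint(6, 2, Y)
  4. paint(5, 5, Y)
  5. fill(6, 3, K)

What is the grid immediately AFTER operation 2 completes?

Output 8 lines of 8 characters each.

Answer: YYYYYYYY
YYYYYYYY
YKYYGYYY
YYYYGYYY
YYYYGYYY
YYYYYYYY
YYYYYYYY
YYYYYYYY

Derivation:
After op 1 paint(6,7,Y):
RRRRRRRR
RRRRRRRR
RKYYGYRR
RRYYGYRR
RRYYGYRR
RRRRRRRR
RRRRRRRY
RRRRRRRR
After op 2 fill(0,2,Y) [50 cells changed]:
YYYYYYYY
YYYYYYYY
YKYYGYYY
YYYYGYYY
YYYYGYYY
YYYYYYYY
YYYYYYYY
YYYYYYYY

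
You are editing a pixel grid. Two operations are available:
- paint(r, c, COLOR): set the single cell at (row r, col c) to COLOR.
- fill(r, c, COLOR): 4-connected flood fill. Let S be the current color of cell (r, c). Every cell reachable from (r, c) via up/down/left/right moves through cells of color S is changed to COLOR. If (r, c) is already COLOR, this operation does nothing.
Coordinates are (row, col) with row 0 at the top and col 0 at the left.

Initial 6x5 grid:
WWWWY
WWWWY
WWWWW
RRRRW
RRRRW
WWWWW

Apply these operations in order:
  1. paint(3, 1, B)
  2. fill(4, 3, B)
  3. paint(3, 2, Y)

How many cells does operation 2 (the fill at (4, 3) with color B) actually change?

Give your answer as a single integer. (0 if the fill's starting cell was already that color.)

After op 1 paint(3,1,B):
WWWWY
WWWWY
WWWWW
RBRRW
RRRRW
WWWWW
After op 2 fill(4,3,B) [7 cells changed]:
WWWWY
WWWWY
WWWWW
BBBBW
BBBBW
WWWWW

Answer: 7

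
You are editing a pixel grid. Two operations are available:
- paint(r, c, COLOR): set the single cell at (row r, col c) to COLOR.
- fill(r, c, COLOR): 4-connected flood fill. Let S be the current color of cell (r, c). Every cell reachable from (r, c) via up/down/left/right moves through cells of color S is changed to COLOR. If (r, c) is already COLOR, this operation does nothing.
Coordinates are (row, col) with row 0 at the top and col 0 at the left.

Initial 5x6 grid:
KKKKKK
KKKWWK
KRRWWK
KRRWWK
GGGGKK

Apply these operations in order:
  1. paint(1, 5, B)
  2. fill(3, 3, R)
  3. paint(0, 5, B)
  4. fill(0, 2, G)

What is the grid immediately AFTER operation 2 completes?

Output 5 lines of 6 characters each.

After op 1 paint(1,5,B):
KKKKKK
KKKWWB
KRRWWK
KRRWWK
GGGGKK
After op 2 fill(3,3,R) [6 cells changed]:
KKKKKK
KKKRRB
KRRRRK
KRRRRK
GGGGKK

Answer: KKKKKK
KKKRRB
KRRRRK
KRRRRK
GGGGKK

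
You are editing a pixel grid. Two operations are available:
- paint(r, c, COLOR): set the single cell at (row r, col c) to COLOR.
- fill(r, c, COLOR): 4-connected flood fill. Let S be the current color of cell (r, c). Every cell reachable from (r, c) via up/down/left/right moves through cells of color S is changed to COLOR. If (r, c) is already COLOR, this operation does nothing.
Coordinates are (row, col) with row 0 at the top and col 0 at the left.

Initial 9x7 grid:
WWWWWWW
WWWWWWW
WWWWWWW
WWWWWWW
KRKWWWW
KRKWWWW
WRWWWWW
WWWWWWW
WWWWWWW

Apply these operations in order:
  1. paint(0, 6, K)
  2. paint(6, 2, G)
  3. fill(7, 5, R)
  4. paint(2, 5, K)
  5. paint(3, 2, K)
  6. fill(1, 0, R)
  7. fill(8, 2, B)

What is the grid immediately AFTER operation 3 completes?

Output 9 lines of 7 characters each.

Answer: RRRRRRK
RRRRRRR
RRRRRRR
RRRRRRR
KRKRRRR
KRKRRRR
RRGRRRR
RRRRRRR
RRRRRRR

Derivation:
After op 1 paint(0,6,K):
WWWWWWK
WWWWWWW
WWWWWWW
WWWWWWW
KRKWWWW
KRKWWWW
WRWWWWW
WWWWWWW
WWWWWWW
After op 2 paint(6,2,G):
WWWWWWK
WWWWWWW
WWWWWWW
WWWWWWW
KRKWWWW
KRKWWWW
WRGWWWW
WWWWWWW
WWWWWWW
After op 3 fill(7,5,R) [54 cells changed]:
RRRRRRK
RRRRRRR
RRRRRRR
RRRRRRR
KRKRRRR
KRKRRRR
RRGRRRR
RRRRRRR
RRRRRRR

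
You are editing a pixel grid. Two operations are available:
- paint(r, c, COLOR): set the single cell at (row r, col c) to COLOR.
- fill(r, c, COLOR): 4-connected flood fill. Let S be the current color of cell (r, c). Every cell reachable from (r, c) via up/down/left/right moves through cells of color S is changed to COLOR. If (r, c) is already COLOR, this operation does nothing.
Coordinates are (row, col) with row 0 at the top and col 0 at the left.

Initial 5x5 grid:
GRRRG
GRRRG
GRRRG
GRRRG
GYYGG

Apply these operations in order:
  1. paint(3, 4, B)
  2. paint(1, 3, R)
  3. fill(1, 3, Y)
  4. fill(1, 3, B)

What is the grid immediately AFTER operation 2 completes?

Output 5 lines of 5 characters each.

After op 1 paint(3,4,B):
GRRRG
GRRRG
GRRRG
GRRRB
GYYGG
After op 2 paint(1,3,R):
GRRRG
GRRRG
GRRRG
GRRRB
GYYGG

Answer: GRRRG
GRRRG
GRRRG
GRRRB
GYYGG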